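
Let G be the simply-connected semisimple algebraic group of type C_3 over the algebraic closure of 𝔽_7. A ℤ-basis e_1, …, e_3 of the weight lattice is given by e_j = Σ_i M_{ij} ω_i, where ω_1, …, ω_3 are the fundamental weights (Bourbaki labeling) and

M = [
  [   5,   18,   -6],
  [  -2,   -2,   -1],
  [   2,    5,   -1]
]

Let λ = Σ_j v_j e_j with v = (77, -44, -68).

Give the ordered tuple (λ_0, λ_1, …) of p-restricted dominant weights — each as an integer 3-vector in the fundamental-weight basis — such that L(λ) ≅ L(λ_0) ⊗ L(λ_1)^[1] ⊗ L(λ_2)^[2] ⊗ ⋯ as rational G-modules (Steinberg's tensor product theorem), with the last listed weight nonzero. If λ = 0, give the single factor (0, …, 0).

((1, 2, 2),)

Converting to the ω-basis (c_i = row i of M dotted with v = (77, -44, -68)):
  c_1 = (5)·(77) + (18)·(-44) + (-6)·(-68) = 1
  c_2 = (-2)·(77) + (-2)·(-44) + (-1)·(-68) = 2
  c_3 = (2)·(77) + (5)·(-44) + (-1)·(-68) = 2
Expand coordinatewise in base 7:
  c_1 = 1 = 1·7^0
  c_2 = 2 = 2·7^0
  c_3 = 2 = 2·7^0
p-restricted factor λ_0 = (1, 2, 2)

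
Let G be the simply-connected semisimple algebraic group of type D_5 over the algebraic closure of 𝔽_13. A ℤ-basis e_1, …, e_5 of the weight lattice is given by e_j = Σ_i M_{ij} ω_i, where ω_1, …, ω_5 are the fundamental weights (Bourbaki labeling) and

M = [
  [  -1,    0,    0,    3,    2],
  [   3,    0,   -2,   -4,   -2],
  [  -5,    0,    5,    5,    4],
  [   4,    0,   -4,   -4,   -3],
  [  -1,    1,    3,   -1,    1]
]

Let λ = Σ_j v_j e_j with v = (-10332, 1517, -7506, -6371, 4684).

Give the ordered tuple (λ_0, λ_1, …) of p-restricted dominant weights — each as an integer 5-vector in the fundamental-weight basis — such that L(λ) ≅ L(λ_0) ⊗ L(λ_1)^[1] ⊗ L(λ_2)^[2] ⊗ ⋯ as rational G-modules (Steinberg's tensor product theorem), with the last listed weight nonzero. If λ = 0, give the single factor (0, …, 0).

((2, 2, 10, 11, 9), (6, 10, 12, 9, 3), (3, 0, 5, 0, 2))

ω-coordinates c = M·v, v = (-10332, 1517, -7506, -6371, 4684):
  c_1 = -1*-10332 + 0*1517 + 0*-7506 + 3*-6371 + 2*4684 = 587
  c_2 = 3*-10332 + 0*1517 + -2*-7506 + -4*-6371 + -2*4684 = 132
  c_3 = -5*-10332 + 0*1517 + 5*-7506 + 5*-6371 + 4*4684 = 1011
  c_4 = 4*-10332 + 0*1517 + -4*-7506 + -4*-6371 + -3*4684 = 128
  c_5 = -1*-10332 + 1*1517 + 3*-7506 + -1*-6371 + 1*4684 = 386
Writing each c_i in base p = 13:
  c_1 = 587 = 2·13^0 + 6·13^1 + 3·13^2
  c_2 = 132 = 2·13^0 + 10·13^1
  c_3 = 1011 = 10·13^0 + 12·13^1 + 5·13^2
  c_4 = 128 = 11·13^0 + 9·13^1
  c_5 = 386 = 9·13^0 + 3·13^1 + 2·13^2
λ_0 = (2, 2, 10, 11, 9)
λ_1 = (6, 10, 12, 9, 3)
λ_2 = (3, 0, 5, 0, 2)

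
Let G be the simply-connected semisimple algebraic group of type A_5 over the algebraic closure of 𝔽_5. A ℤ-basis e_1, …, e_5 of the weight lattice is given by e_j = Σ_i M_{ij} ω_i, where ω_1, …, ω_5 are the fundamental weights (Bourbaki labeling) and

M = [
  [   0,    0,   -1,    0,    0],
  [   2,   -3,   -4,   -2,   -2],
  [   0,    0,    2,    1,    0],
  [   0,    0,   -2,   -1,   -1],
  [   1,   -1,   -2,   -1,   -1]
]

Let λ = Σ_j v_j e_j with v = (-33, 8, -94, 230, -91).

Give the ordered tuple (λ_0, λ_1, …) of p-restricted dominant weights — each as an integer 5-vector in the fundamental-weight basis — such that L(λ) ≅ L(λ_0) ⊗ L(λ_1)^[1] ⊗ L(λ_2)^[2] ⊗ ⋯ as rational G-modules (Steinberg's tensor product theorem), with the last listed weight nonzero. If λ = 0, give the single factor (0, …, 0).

Converting to the ω-basis (c_i = row i of M dotted with v = (-33, 8, -94, 230, -91)):
  c_1 = 0*-33 + 0*8 + -1*-94 + 0*230 + 0*-91 = 94
  c_2 = 2*-33 + -3*8 + -4*-94 + -2*230 + -2*-91 = 8
  c_3 = 0*-33 + 0*8 + 2*-94 + 1*230 + 0*-91 = 42
  c_4 = 0*-33 + 0*8 + -2*-94 + -1*230 + -1*-91 = 49
  c_5 = 1*-33 + -1*8 + -2*-94 + -1*230 + -1*-91 = 8
Expand coordinatewise in base 5:
  c_1 = 94 = 4·5^0 + 3·5^1 + 3·5^2
  c_2 = 8 = 3·5^0 + 1·5^1
  c_3 = 42 = 2·5^0 + 3·5^1 + 1·5^2
  c_4 = 49 = 4·5^0 + 4·5^1 + 1·5^2
  c_5 = 8 = 3·5^0 + 1·5^1
Factor λ_0 = (4, 3, 2, 4, 3)
Factor λ_1 = (3, 1, 3, 4, 1)
Factor λ_2 = (3, 0, 1, 1, 0)

((4, 3, 2, 4, 3), (3, 1, 3, 4, 1), (3, 0, 1, 1, 0))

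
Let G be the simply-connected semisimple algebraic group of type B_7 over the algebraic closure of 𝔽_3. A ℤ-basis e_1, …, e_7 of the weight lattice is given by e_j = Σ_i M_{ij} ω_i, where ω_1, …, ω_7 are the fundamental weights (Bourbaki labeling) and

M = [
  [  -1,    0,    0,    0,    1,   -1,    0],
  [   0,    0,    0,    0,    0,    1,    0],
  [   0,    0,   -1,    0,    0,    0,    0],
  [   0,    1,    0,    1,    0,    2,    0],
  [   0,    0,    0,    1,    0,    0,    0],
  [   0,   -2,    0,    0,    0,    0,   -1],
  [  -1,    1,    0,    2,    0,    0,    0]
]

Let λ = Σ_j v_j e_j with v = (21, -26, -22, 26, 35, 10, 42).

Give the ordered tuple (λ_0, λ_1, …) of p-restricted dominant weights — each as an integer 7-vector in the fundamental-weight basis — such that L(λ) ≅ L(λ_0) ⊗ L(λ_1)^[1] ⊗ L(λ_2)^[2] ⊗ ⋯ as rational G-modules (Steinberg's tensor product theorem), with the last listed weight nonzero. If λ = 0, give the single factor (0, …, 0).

In the fundamental-weight basis, λ has coordinates c = M·v (v = (21, -26, -22, 26, 35, 10, 42)):
  c_1 = (-1)·(21) + (0)·(-26) + (0)·(-22) + 0·26 + 1·35 + (-1)·(10) + 0·42 = 4
  c_2 = 0·21 + (0)·(-26) + (0)·(-22) + 0·26 + 0·35 + 1·10 + 0·42 = 10
  c_3 = 0·21 + (0)·(-26) + (-1)·(-22) + 0·26 + 0·35 + 0·10 + 0·42 = 22
  c_4 = 0·21 + (1)·(-26) + (0)·(-22) + 1·26 + 0·35 + 2·10 + 0·42 = 20
  c_5 = 0·21 + (0)·(-26) + (0)·(-22) + 1·26 + 0·35 + 0·10 + 0·42 = 26
  c_6 = 0·21 + (-2)·(-26) + (0)·(-22) + 0·26 + 0·35 + 0·10 + (-1)·(42) = 10
  c_7 = (-1)·(21) + (1)·(-26) + (0)·(-22) + 2·26 + 0·35 + 0·10 + 0·42 = 5
p = 3; digits c_i = Σ_j d_{ij}·3^j, 0 ≤ d_{ij} < 3:
  c_1 = 4 = 1·3^0 + 1·3^1
  c_2 = 10 = 1·3^0 + 0·3^1 + 1·3^2
  c_3 = 22 = 1·3^0 + 1·3^1 + 2·3^2
  c_4 = 20 = 2·3^0 + 0·3^1 + 2·3^2
  c_5 = 26 = 2·3^0 + 2·3^1 + 2·3^2
  c_6 = 10 = 1·3^0 + 0·3^1 + 1·3^2
  c_7 = 5 = 2·3^0 + 1·3^1
Factor λ_0 = (1, 1, 1, 2, 2, 1, 2)
Factor λ_1 = (1, 0, 1, 0, 2, 0, 1)
Factor λ_2 = (0, 1, 2, 2, 2, 1, 0)

((1, 1, 1, 2, 2, 1, 2), (1, 0, 1, 0, 2, 0, 1), (0, 1, 2, 2, 2, 1, 0))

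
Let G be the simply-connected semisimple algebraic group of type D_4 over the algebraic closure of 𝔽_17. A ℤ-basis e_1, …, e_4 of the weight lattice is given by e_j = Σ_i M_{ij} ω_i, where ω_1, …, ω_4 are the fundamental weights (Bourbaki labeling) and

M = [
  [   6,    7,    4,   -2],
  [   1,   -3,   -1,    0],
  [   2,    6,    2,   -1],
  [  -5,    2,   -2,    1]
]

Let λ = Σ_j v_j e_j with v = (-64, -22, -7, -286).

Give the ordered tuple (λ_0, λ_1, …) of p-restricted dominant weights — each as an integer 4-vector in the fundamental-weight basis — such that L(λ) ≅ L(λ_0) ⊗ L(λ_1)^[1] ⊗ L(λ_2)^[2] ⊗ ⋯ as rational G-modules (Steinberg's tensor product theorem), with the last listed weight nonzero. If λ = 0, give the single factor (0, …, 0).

((6, 9, 12, 4),)

Compute c_i = Σ_j M_{ij} v_j with v = (-64, -22, -7, -286):
  c_1 = (6)·(-64) + (7)·(-22) + (4)·(-7) + (-2)·(-286) = 6
  c_2 = (1)·(-64) + (-3)·(-22) + (-1)·(-7) + (0)·(-286) = 9
  c_3 = (2)·(-64) + (6)·(-22) + (2)·(-7) + (-1)·(-286) = 12
  c_4 = (-5)·(-64) + (2)·(-22) + (-2)·(-7) + (1)·(-286) = 4
Base-17 expansion of each c_i:
  c_1 = 6 = 6·17^0
  c_2 = 9 = 9·17^0
  c_3 = 12 = 12·17^0
  c_4 = 4 = 4·17^0
p-restricted factor λ_0 = (6, 9, 12, 4)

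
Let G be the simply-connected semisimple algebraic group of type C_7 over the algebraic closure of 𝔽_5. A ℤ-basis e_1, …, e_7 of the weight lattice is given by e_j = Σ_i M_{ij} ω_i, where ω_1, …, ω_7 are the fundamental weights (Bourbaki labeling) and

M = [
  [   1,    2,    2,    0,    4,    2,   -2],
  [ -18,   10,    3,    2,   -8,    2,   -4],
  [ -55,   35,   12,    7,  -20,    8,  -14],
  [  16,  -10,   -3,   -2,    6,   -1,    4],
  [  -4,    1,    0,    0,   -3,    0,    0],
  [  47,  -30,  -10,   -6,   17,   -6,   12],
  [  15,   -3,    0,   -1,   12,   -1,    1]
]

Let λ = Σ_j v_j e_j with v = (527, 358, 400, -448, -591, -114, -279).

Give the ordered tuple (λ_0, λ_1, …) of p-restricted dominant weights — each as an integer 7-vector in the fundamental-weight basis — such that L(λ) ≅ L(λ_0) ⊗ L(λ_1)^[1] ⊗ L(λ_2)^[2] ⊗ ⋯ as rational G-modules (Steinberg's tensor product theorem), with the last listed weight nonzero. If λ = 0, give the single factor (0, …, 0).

ω-coordinates c = M·v, v = (527, 358, 400, -448, -591, -114, -279):
  c_1 = 1*527 + 2*358 + 2*400 + 0*-448 + 4*-591 + 2*-114 + -2*-279 = 9
  c_2 = -18*527 + 10*358 + 3*400 + 2*-448 + -8*-591 + 2*-114 + -4*-279 = 14
  c_3 = -55*527 + 35*358 + 12*400 + 7*-448 + -20*-591 + 8*-114 + -14*-279 = 23
  c_4 = 16*527 + -10*358 + -3*400 + -2*-448 + 6*-591 + -1*-114 + 4*-279 = 0
  c_5 = -4*527 + 1*358 + 0*400 + 0*-448 + -3*-591 + 0*-114 + 0*-279 = 23
  c_6 = 47*527 + -30*358 + -10*400 + -6*-448 + 17*-591 + -6*-114 + 12*-279 = 6
  c_7 = 15*527 + -3*358 + 0*400 + -1*-448 + 12*-591 + -1*-114 + 1*-279 = 22
Base-5 expansion of each c_i:
  c_1 = 9 = 4·5^0 + 1·5^1
  c_2 = 14 = 4·5^0 + 2·5^1
  c_3 = 23 = 3·5^0 + 4·5^1
  c_4 = 0
  c_5 = 23 = 3·5^0 + 4·5^1
  c_6 = 6 = 1·5^0 + 1·5^1
  c_7 = 22 = 2·5^0 + 4·5^1
p-restricted factor λ_0 = (4, 4, 3, 0, 3, 1, 2)
p-restricted factor λ_1 = (1, 2, 4, 0, 4, 1, 4)

((4, 4, 3, 0, 3, 1, 2), (1, 2, 4, 0, 4, 1, 4))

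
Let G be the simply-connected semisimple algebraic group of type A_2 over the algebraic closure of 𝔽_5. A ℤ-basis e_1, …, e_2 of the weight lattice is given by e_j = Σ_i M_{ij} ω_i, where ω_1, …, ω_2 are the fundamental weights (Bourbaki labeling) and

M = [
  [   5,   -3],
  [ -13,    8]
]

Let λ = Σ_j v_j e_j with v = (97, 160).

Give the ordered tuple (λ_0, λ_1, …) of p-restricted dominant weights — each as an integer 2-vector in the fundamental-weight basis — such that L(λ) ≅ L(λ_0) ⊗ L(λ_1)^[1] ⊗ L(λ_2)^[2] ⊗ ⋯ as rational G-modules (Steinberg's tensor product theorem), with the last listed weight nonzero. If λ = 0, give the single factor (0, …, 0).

((0, 4), (1, 3))

Converting to the ω-basis (c_i = row i of M dotted with v = (97, 160)):
  c_1 = 5·97 + (-3)·(160) = 5
  c_2 = (-13)·(97) + 8·160 = 19
Writing each c_i in base p = 5:
  c_1 = 5 = 0·5^0 + 1·5^1
  c_2 = 19 = 4·5^0 + 3·5^1
p-restricted factor λ_0 = (0, 4)
p-restricted factor λ_1 = (1, 3)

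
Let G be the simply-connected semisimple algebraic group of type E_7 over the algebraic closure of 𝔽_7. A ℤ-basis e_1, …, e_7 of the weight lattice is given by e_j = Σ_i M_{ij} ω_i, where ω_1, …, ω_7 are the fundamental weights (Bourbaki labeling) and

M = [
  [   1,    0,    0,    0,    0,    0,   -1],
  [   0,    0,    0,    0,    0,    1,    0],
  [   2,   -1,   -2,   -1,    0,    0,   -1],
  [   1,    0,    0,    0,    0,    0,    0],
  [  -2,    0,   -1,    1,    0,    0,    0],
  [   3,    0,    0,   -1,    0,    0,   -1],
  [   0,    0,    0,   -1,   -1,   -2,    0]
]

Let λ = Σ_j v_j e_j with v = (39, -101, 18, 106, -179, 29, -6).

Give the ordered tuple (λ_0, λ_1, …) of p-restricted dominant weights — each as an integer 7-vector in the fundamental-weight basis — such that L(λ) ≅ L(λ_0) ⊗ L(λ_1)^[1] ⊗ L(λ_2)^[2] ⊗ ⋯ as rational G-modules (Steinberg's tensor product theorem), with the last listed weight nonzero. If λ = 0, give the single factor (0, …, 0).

In the fundamental-weight basis, λ has coordinates c = M·v (v = (39, -101, 18, 106, -179, 29, -6)):
  c_1 = 1*39 + 0*-101 + 0*18 + 0*106 + 0*-179 + 0*29 + -1*-6 = 45
  c_2 = 0*39 + 0*-101 + 0*18 + 0*106 + 0*-179 + 1*29 + 0*-6 = 29
  c_3 = 2*39 + -1*-101 + -2*18 + -1*106 + 0*-179 + 0*29 + -1*-6 = 43
  c_4 = 1*39 + 0*-101 + 0*18 + 0*106 + 0*-179 + 0*29 + 0*-6 = 39
  c_5 = -2*39 + 0*-101 + -1*18 + 1*106 + 0*-179 + 0*29 + 0*-6 = 10
  c_6 = 3*39 + 0*-101 + 0*18 + -1*106 + 0*-179 + 0*29 + -1*-6 = 17
  c_7 = 0*39 + 0*-101 + 0*18 + -1*106 + -1*-179 + -2*29 + 0*-6 = 15
Writing each c_i in base p = 7:
  c_1 = 45 = 3·7^0 + 6·7^1
  c_2 = 29 = 1·7^0 + 4·7^1
  c_3 = 43 = 1·7^0 + 6·7^1
  c_4 = 39 = 4·7^0 + 5·7^1
  c_5 = 10 = 3·7^0 + 1·7^1
  c_6 = 17 = 3·7^0 + 2·7^1
  c_7 = 15 = 1·7^0 + 2·7^1
Factor λ_0 = (3, 1, 1, 4, 3, 3, 1)
Factor λ_1 = (6, 4, 6, 5, 1, 2, 2)

((3, 1, 1, 4, 3, 3, 1), (6, 4, 6, 5, 1, 2, 2))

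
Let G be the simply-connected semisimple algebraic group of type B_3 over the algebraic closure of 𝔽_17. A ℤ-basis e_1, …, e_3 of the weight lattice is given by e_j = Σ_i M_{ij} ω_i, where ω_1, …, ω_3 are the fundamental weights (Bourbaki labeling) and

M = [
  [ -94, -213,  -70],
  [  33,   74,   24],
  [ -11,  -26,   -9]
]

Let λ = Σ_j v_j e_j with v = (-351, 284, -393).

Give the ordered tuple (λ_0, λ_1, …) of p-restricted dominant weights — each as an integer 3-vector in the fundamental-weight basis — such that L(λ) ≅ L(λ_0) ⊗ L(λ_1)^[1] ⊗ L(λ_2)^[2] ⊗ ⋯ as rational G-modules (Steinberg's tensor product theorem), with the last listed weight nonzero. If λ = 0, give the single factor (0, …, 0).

((12, 1, 14),)

Converting to the ω-basis (c_i = row i of M dotted with v = (-351, 284, -393)):
  c_1 = (-94)·(-351) + (-213)·(284) + (-70)·(-393) = 12
  c_2 = (33)·(-351) + 74·284 + (24)·(-393) = 1
  c_3 = (-11)·(-351) + (-26)·(284) + (-9)·(-393) = 14
Base-17 expansion of each c_i:
  c_1 = 12 = 12·17^0
  c_2 = 1 = 1·17^0
  c_3 = 14 = 14·17^0
λ_0 = (12, 1, 14)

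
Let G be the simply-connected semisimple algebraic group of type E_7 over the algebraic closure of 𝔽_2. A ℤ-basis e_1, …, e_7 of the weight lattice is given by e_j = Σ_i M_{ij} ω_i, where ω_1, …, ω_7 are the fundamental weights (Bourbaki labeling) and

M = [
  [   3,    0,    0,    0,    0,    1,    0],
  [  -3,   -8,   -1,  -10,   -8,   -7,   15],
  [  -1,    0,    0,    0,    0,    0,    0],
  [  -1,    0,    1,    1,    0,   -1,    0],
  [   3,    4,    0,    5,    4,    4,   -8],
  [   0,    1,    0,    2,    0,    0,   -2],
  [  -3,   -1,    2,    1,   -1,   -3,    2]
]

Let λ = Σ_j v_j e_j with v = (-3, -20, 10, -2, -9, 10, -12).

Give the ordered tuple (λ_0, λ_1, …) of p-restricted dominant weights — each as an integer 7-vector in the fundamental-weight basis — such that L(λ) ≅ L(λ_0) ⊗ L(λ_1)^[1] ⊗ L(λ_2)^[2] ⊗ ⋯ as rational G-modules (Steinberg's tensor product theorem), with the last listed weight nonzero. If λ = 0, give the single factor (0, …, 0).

Compute c_i = Σ_j M_{ij} v_j with v = (-3, -20, 10, -2, -9, 10, -12):
  c_1 = (3)·(-3) + (0)·(-20) + (0)·(10) + (0)·(-2) + (0)·(-9) + (1)·(10) + (0)·(-12) = 1
  c_2 = (-3)·(-3) + (-8)·(-20) + (-1)·(10) + (-10)·(-2) + (-8)·(-9) + (-7)·(10) + (15)·(-12) = 1
  c_3 = (-1)·(-3) + (0)·(-20) + (0)·(10) + (0)·(-2) + (0)·(-9) + (0)·(10) + (0)·(-12) = 3
  c_4 = (-1)·(-3) + (0)·(-20) + (1)·(10) + (1)·(-2) + (0)·(-9) + (-1)·(10) + (0)·(-12) = 1
  c_5 = (3)·(-3) + (4)·(-20) + (0)·(10) + (5)·(-2) + (4)·(-9) + (4)·(10) + (-8)·(-12) = 1
  c_6 = (0)·(-3) + (1)·(-20) + (0)·(10) + (2)·(-2) + (0)·(-9) + (0)·(10) + (-2)·(-12) = 0
  c_7 = (-3)·(-3) + (-1)·(-20) + (2)·(10) + (1)·(-2) + (-1)·(-9) + (-3)·(10) + (2)·(-12) = 2
Writing each c_i in base p = 2:
  c_1 = 1 = 1·2^0
  c_2 = 1 = 1·2^0
  c_3 = 3 = 1·2^0 + 1·2^1
  c_4 = 1 = 1·2^0
  c_5 = 1 = 1·2^0
  c_6 = 0
  c_7 = 2 = 0·2^0 + 1·2^1
Factor λ_0 = (1, 1, 1, 1, 1, 0, 0)
Factor λ_1 = (0, 0, 1, 0, 0, 0, 1)

((1, 1, 1, 1, 1, 0, 0), (0, 0, 1, 0, 0, 0, 1))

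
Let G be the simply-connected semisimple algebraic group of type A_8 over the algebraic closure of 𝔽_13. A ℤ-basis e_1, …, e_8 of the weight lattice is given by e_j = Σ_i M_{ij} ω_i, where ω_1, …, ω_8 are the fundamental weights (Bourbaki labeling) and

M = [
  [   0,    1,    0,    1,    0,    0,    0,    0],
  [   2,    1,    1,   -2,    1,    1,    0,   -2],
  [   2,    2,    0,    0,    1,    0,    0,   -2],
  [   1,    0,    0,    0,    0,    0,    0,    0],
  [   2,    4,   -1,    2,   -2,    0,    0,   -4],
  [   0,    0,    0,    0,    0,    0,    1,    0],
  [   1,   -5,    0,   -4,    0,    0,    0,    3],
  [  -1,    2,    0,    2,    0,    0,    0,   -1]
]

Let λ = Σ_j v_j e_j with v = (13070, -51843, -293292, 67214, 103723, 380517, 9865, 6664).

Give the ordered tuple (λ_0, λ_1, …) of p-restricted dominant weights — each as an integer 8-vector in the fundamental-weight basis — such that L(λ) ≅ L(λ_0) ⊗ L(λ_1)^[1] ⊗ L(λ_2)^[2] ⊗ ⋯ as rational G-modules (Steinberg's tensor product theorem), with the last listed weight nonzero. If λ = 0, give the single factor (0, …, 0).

((5, 4, 5, 5, 10, 11, 8, 10), (12, 6, 0, 4, 3, 4, 7, 1), (12, 12, 11, 12, 8, 6, 8, 0), (6, 7, 5, 5, 5, 4, 10, 5))

In the fundamental-weight basis, λ has coordinates c = M·v (v = (13070, -51843, -293292, 67214, 103723, 380517, 9865, 6664)):
  c_1 = 0·13070 + (1)·(-51843) + (0)·(-293292) + 1·67214 + 0·103723 + 0·380517 + 0·9865 + 0·6664 = 15371
  c_2 = 2·13070 + (1)·(-51843) + (1)·(-293292) + (-2)·(67214) + 1·103723 + 1·380517 + 0·9865 + (-2)·(6664) = 17489
  c_3 = 2·13070 + (2)·(-51843) + (0)·(-293292) + 0·67214 + 1·103723 + 0·380517 + 0·9865 + (-2)·(6664) = 12849
  c_4 = 1·13070 + (0)·(-51843) + (0)·(-293292) + 0·67214 + 0·103723 + 0·380517 + 0·9865 + 0·6664 = 13070
  c_5 = 2·13070 + (4)·(-51843) + (-1)·(-293292) + 2·67214 + (-2)·(103723) + 0·380517 + 0·9865 + (-4)·(6664) = 12386
  c_6 = 0·13070 + (0)·(-51843) + (0)·(-293292) + 0·67214 + 0·103723 + 0·380517 + 1·9865 + 0·6664 = 9865
  c_7 = 1·13070 + (-5)·(-51843) + (0)·(-293292) + (-4)·(67214) + 0·103723 + 0·380517 + 0·9865 + 3·6664 = 23421
  c_8 = (-1)·(13070) + (2)·(-51843) + (0)·(-293292) + 2·67214 + 0·103723 + 0·380517 + 0·9865 + (-1)·(6664) = 11008
Writing each c_i in base p = 13:
  c_1 = 15371 = 5·13^0 + 12·13^1 + 12·13^2 + 6·13^3
  c_2 = 17489 = 4·13^0 + 6·13^1 + 12·13^2 + 7·13^3
  c_3 = 12849 = 5·13^0 + 0·13^1 + 11·13^2 + 5·13^3
  c_4 = 13070 = 5·13^0 + 4·13^1 + 12·13^2 + 5·13^3
  c_5 = 12386 = 10·13^0 + 3·13^1 + 8·13^2 + 5·13^3
  c_6 = 9865 = 11·13^0 + 4·13^1 + 6·13^2 + 4·13^3
  c_7 = 23421 = 8·13^0 + 7·13^1 + 8·13^2 + 10·13^3
  c_8 = 11008 = 10·13^0 + 1·13^1 + 0·13^2 + 5·13^3
p-restricted factor λ_0 = (5, 4, 5, 5, 10, 11, 8, 10)
p-restricted factor λ_1 = (12, 6, 0, 4, 3, 4, 7, 1)
p-restricted factor λ_2 = (12, 12, 11, 12, 8, 6, 8, 0)
p-restricted factor λ_3 = (6, 7, 5, 5, 5, 4, 10, 5)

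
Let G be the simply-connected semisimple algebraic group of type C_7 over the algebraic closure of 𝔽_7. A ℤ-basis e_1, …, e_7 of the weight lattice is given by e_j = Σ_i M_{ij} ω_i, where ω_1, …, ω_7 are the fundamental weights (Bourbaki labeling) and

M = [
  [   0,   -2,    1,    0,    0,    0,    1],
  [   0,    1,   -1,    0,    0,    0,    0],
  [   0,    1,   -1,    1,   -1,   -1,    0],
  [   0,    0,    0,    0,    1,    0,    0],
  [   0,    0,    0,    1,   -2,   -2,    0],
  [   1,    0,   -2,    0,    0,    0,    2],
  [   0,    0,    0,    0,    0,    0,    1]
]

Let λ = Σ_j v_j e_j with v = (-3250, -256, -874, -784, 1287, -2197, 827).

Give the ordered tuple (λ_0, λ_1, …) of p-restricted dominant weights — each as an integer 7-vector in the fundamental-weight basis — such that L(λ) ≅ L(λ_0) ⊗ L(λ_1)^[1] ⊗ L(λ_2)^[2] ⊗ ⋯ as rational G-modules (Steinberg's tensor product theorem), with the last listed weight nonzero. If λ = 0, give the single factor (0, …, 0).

Compute c_i = Σ_j M_{ij} v_j with v = (-3250, -256, -874, -784, 1287, -2197, 827):
  c_1 = (0)·(-3250) + (-2)·(-256) + (1)·(-874) + (0)·(-784) + (0)·(1287) + (0)·(-2197) + (1)·(827) = 465
  c_2 = (0)·(-3250) + (1)·(-256) + (-1)·(-874) + (0)·(-784) + (0)·(1287) + (0)·(-2197) + (0)·(827) = 618
  c_3 = (0)·(-3250) + (1)·(-256) + (-1)·(-874) + (1)·(-784) + (-1)·(1287) + (-1)·(-2197) + (0)·(827) = 744
  c_4 = (0)·(-3250) + (0)·(-256) + (0)·(-874) + (0)·(-784) + (1)·(1287) + (0)·(-2197) + (0)·(827) = 1287
  c_5 = (0)·(-3250) + (0)·(-256) + (0)·(-874) + (1)·(-784) + (-2)·(1287) + (-2)·(-2197) + (0)·(827) = 1036
  c_6 = (1)·(-3250) + (0)·(-256) + (-2)·(-874) + (0)·(-784) + (0)·(1287) + (0)·(-2197) + (2)·(827) = 152
  c_7 = (0)·(-3250) + (0)·(-256) + (0)·(-874) + (0)·(-784) + (0)·(1287) + (0)·(-2197) + (1)·(827) = 827
p = 7; digits c_i = Σ_j d_{ij}·7^j, 0 ≤ d_{ij} < 7:
  c_1 = 465 = 3·7^0 + 3·7^1 + 2·7^2 + 1·7^3
  c_2 = 618 = 2·7^0 + 4·7^1 + 5·7^2 + 1·7^3
  c_3 = 744 = 2·7^0 + 1·7^1 + 1·7^2 + 2·7^3
  c_4 = 1287 = 6·7^0 + 1·7^1 + 5·7^2 + 3·7^3
  c_5 = 1036 = 0·7^0 + 1·7^1 + 0·7^2 + 3·7^3
  c_6 = 152 = 5·7^0 + 0·7^1 + 3·7^2
  c_7 = 827 = 1·7^0 + 6·7^1 + 2·7^2 + 2·7^3
Factor λ_0 = (3, 2, 2, 6, 0, 5, 1)
Factor λ_1 = (3, 4, 1, 1, 1, 0, 6)
Factor λ_2 = (2, 5, 1, 5, 0, 3, 2)
Factor λ_3 = (1, 1, 2, 3, 3, 0, 2)

((3, 2, 2, 6, 0, 5, 1), (3, 4, 1, 1, 1, 0, 6), (2, 5, 1, 5, 0, 3, 2), (1, 1, 2, 3, 3, 0, 2))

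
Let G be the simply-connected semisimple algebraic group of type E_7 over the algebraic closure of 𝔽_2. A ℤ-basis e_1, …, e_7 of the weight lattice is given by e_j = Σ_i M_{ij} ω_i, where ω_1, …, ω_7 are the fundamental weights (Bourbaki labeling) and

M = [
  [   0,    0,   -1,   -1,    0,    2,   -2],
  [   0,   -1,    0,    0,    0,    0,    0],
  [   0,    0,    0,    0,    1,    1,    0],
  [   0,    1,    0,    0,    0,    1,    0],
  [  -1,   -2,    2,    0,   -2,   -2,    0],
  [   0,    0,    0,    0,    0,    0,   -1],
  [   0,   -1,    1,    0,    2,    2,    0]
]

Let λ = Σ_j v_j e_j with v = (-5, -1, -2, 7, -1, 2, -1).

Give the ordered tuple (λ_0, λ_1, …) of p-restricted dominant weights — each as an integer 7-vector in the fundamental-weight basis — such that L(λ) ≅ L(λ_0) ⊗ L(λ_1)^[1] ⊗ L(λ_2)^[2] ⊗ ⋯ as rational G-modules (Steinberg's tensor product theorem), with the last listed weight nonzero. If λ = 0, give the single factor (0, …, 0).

ω-coordinates c = M·v, v = (-5, -1, -2, 7, -1, 2, -1):
  c_1 = 0*-5 + 0*-1 + -1*-2 + -1*7 + 0*-1 + 2*2 + -2*-1 = 1
  c_2 = 0*-5 + -1*-1 + 0*-2 + 0*7 + 0*-1 + 0*2 + 0*-1 = 1
  c_3 = 0*-5 + 0*-1 + 0*-2 + 0*7 + 1*-1 + 1*2 + 0*-1 = 1
  c_4 = 0*-5 + 1*-1 + 0*-2 + 0*7 + 0*-1 + 1*2 + 0*-1 = 1
  c_5 = -1*-5 + -2*-1 + 2*-2 + 0*7 + -2*-1 + -2*2 + 0*-1 = 1
  c_6 = 0*-5 + 0*-1 + 0*-2 + 0*7 + 0*-1 + 0*2 + -1*-1 = 1
  c_7 = 0*-5 + -1*-1 + 1*-2 + 0*7 + 2*-1 + 2*2 + 0*-1 = 1
Base-2 expansion of each c_i:
  c_1 = 1 = 1·2^0
  c_2 = 1 = 1·2^0
  c_3 = 1 = 1·2^0
  c_4 = 1 = 1·2^0
  c_5 = 1 = 1·2^0
  c_6 = 1 = 1·2^0
  c_7 = 1 = 1·2^0
Factor λ_0 = (1, 1, 1, 1, 1, 1, 1)

((1, 1, 1, 1, 1, 1, 1),)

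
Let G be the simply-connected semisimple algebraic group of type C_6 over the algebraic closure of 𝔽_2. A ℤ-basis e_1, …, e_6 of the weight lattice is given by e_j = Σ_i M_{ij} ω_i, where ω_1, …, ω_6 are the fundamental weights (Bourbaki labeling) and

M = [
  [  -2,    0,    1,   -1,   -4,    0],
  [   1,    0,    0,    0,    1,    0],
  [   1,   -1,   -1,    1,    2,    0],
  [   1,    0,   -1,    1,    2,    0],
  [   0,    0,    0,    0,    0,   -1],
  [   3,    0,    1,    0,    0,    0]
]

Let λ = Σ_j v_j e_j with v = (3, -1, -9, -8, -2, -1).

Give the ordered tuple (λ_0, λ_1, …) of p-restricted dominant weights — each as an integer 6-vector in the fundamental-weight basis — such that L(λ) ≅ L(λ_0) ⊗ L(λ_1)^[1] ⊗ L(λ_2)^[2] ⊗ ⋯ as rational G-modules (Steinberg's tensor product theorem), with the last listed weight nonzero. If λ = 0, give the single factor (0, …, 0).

Change of basis e → ω: c = M·v where v = (3, -1, -9, -8, -2, -1):
  c_1 = (-2)·(3) + (0)·(-1) + (1)·(-9) + (-1)·(-8) + (-4)·(-2) + (0)·(-1) = 1
  c_2 = 1·3 + (0)·(-1) + (0)·(-9) + (0)·(-8) + (1)·(-2) + (0)·(-1) = 1
  c_3 = 1·3 + (-1)·(-1) + (-1)·(-9) + (1)·(-8) + (2)·(-2) + (0)·(-1) = 1
  c_4 = 1·3 + (0)·(-1) + (-1)·(-9) + (1)·(-8) + (2)·(-2) + (0)·(-1) = 0
  c_5 = 0·3 + (0)·(-1) + (0)·(-9) + (0)·(-8) + (0)·(-2) + (-1)·(-1) = 1
  c_6 = 3·3 + (0)·(-1) + (1)·(-9) + (0)·(-8) + (0)·(-2) + (0)·(-1) = 0
Writing each c_i in base p = 2:
  c_1 = 1 = 1·2^0
  c_2 = 1 = 1·2^0
  c_3 = 1 = 1·2^0
  c_4 = 0
  c_5 = 1 = 1·2^0
  c_6 = 0
Factor λ_0 = (1, 1, 1, 0, 1, 0)

((1, 1, 1, 0, 1, 0),)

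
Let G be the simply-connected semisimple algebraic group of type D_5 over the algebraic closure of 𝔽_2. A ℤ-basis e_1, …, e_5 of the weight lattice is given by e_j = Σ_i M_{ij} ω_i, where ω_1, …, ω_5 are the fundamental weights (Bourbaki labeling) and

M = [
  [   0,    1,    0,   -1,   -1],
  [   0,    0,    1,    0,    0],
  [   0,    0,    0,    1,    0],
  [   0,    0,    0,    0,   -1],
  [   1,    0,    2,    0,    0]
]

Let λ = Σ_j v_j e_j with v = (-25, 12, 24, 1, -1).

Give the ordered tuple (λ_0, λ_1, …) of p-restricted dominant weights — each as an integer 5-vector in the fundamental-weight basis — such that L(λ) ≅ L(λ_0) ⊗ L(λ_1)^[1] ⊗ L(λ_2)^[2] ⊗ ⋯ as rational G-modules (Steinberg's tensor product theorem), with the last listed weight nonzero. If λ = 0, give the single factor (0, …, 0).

ω-coordinates c = M·v, v = (-25, 12, 24, 1, -1):
  c_1 = (0)·(-25) + (1)·(12) + (0)·(24) + (-1)·(1) + (-1)·(-1) = 12
  c_2 = (0)·(-25) + (0)·(12) + (1)·(24) + (0)·(1) + (0)·(-1) = 24
  c_3 = (0)·(-25) + (0)·(12) + (0)·(24) + (1)·(1) + (0)·(-1) = 1
  c_4 = (0)·(-25) + (0)·(12) + (0)·(24) + (0)·(1) + (-1)·(-1) = 1
  c_5 = (1)·(-25) + (0)·(12) + (2)·(24) + (0)·(1) + (0)·(-1) = 23
p = 2; digits c_i = Σ_j d_{ij}·2^j, 0 ≤ d_{ij} < 2:
  c_1 = 12 = 0·2^0 + 0·2^1 + 1·2^2 + 1·2^3
  c_2 = 24 = 0·2^0 + 0·2^1 + 0·2^2 + 1·2^3 + 1·2^4
  c_3 = 1 = 1·2^0
  c_4 = 1 = 1·2^0
  c_5 = 23 = 1·2^0 + 1·2^1 + 1·2^2 + 0·2^3 + 1·2^4
λ_0 = (0, 0, 1, 1, 1)
λ_1 = (0, 0, 0, 0, 1)
λ_2 = (1, 0, 0, 0, 1)
λ_3 = (1, 1, 0, 0, 0)
λ_4 = (0, 1, 0, 0, 1)

((0, 0, 1, 1, 1), (0, 0, 0, 0, 1), (1, 0, 0, 0, 1), (1, 1, 0, 0, 0), (0, 1, 0, 0, 1))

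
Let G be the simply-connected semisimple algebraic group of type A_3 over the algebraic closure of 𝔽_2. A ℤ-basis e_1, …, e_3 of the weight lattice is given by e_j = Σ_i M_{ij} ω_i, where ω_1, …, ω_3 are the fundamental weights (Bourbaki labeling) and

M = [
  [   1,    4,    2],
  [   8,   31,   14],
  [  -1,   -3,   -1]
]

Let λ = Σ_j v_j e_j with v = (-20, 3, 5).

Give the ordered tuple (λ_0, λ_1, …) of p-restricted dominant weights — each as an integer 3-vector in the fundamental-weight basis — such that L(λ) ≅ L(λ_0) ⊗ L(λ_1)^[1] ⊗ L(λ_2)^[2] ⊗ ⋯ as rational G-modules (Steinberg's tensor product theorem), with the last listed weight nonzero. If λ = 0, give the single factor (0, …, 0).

((0, 1, 0), (1, 1, 1), (0, 0, 1))

Compute c_i = Σ_j M_{ij} v_j with v = (-20, 3, 5):
  c_1 = 1*-20 + 4*3 + 2*5 = 2
  c_2 = 8*-20 + 31*3 + 14*5 = 3
  c_3 = -1*-20 + -3*3 + -1*5 = 6
p = 2; digits c_i = Σ_j d_{ij}·2^j, 0 ≤ d_{ij} < 2:
  c_1 = 2 = 0·2^0 + 1·2^1
  c_2 = 3 = 1·2^0 + 1·2^1
  c_3 = 6 = 0·2^0 + 1·2^1 + 1·2^2
p-restricted factor λ_0 = (0, 1, 0)
p-restricted factor λ_1 = (1, 1, 1)
p-restricted factor λ_2 = (0, 0, 1)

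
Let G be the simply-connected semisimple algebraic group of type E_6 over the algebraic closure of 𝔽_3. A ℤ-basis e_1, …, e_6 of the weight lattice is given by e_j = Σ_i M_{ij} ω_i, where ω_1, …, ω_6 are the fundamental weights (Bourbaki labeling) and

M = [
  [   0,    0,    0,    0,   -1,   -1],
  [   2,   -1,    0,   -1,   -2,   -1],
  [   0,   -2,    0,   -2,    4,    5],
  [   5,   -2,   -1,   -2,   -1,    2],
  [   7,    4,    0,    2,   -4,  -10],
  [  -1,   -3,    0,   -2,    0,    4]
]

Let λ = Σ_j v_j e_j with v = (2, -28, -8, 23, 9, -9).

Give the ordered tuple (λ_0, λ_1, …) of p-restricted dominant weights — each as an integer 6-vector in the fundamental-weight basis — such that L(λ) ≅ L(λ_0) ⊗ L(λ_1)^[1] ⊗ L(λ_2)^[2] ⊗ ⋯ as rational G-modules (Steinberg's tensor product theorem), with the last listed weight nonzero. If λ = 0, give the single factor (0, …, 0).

Change of basis e → ω: c = M·v where v = (2, -28, -8, 23, 9, -9):
  c_1 = 0*2 + 0*-28 + 0*-8 + 0*23 + -1*9 + -1*-9 = 0
  c_2 = 2*2 + -1*-28 + 0*-8 + -1*23 + -2*9 + -1*-9 = 0
  c_3 = 0*2 + -2*-28 + 0*-8 + -2*23 + 4*9 + 5*-9 = 1
  c_4 = 5*2 + -2*-28 + -1*-8 + -2*23 + -1*9 + 2*-9 = 1
  c_5 = 7*2 + 4*-28 + 0*-8 + 2*23 + -4*9 + -10*-9 = 2
  c_6 = -1*2 + -3*-28 + 0*-8 + -2*23 + 0*9 + 4*-9 = 0
Base-3 expansion of each c_i:
  c_1 = 0
  c_2 = 0
  c_3 = 1 = 1·3^0
  c_4 = 1 = 1·3^0
  c_5 = 2 = 2·3^0
  c_6 = 0
λ_0 = (0, 0, 1, 1, 2, 0)

((0, 0, 1, 1, 2, 0),)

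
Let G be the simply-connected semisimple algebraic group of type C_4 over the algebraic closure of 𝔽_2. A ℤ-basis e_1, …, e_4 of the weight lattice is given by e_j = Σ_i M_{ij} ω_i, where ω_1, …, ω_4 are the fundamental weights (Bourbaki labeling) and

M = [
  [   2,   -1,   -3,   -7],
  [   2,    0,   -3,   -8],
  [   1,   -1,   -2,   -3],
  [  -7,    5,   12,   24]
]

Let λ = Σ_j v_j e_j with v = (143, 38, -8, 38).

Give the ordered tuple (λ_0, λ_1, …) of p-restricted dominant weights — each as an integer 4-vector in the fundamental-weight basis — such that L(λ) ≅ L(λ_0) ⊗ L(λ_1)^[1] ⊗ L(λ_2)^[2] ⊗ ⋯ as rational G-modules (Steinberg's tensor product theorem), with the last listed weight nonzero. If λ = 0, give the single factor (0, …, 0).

Compute c_i = Σ_j M_{ij} v_j with v = (143, 38, -8, 38):
  c_1 = (2)·(143) + (-1)·(38) + (-3)·(-8) + (-7)·(38) = 6
  c_2 = (2)·(143) + (0)·(38) + (-3)·(-8) + (-8)·(38) = 6
  c_3 = (1)·(143) + (-1)·(38) + (-2)·(-8) + (-3)·(38) = 7
  c_4 = (-7)·(143) + (5)·(38) + (12)·(-8) + (24)·(38) = 5
Writing each c_i in base p = 2:
  c_1 = 6 = 0·2^0 + 1·2^1 + 1·2^2
  c_2 = 6 = 0·2^0 + 1·2^1 + 1·2^2
  c_3 = 7 = 1·2^0 + 1·2^1 + 1·2^2
  c_4 = 5 = 1·2^0 + 0·2^1 + 1·2^2
λ_0 = (0, 0, 1, 1)
λ_1 = (1, 1, 1, 0)
λ_2 = (1, 1, 1, 1)

((0, 0, 1, 1), (1, 1, 1, 0), (1, 1, 1, 1))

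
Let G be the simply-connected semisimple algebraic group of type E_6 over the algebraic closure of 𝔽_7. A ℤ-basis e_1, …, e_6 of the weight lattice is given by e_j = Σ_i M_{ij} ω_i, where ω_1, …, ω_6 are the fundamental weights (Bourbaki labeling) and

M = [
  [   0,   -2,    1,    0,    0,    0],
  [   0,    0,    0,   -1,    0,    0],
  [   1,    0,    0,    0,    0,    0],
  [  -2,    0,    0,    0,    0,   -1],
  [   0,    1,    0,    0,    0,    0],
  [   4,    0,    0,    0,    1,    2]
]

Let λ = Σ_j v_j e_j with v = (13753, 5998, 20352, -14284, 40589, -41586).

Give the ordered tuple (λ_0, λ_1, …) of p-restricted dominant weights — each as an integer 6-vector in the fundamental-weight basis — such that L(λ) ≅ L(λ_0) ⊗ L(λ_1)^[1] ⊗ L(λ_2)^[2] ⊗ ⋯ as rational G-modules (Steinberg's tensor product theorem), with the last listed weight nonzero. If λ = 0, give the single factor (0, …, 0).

((5, 4, 5, 3, 6, 4), (3, 3, 4, 2, 2, 4), (2, 4, 0, 0, 3, 1), (3, 6, 5, 6, 3, 1), (3, 5, 5, 5, 2, 5))

In the fundamental-weight basis, λ has coordinates c = M·v (v = (13753, 5998, 20352, -14284, 40589, -41586)):
  c_1 = 0·13753 + (-2)·(5998) + 1·20352 + (0)·(-14284) + 0·40589 + (0)·(-41586) = 8356
  c_2 = 0·13753 + 0·5998 + 0·20352 + (-1)·(-14284) + 0·40589 + (0)·(-41586) = 14284
  c_3 = 1·13753 + 0·5998 + 0·20352 + (0)·(-14284) + 0·40589 + (0)·(-41586) = 13753
  c_4 = (-2)·(13753) + 0·5998 + 0·20352 + (0)·(-14284) + 0·40589 + (-1)·(-41586) = 14080
  c_5 = 0·13753 + 1·5998 + 0·20352 + (0)·(-14284) + 0·40589 + (0)·(-41586) = 5998
  c_6 = 4·13753 + 0·5998 + 0·20352 + (0)·(-14284) + 1·40589 + (2)·(-41586) = 12429
Base-7 expansion of each c_i:
  c_1 = 8356 = 5·7^0 + 3·7^1 + 2·7^2 + 3·7^3 + 3·7^4
  c_2 = 14284 = 4·7^0 + 3·7^1 + 4·7^2 + 6·7^3 + 5·7^4
  c_3 = 13753 = 5·7^0 + 4·7^1 + 0·7^2 + 5·7^3 + 5·7^4
  c_4 = 14080 = 3·7^0 + 2·7^1 + 0·7^2 + 6·7^3 + 5·7^4
  c_5 = 5998 = 6·7^0 + 2·7^1 + 3·7^2 + 3·7^3 + 2·7^4
  c_6 = 12429 = 4·7^0 + 4·7^1 + 1·7^2 + 1·7^3 + 5·7^4
p-restricted factor λ_0 = (5, 4, 5, 3, 6, 4)
p-restricted factor λ_1 = (3, 3, 4, 2, 2, 4)
p-restricted factor λ_2 = (2, 4, 0, 0, 3, 1)
p-restricted factor λ_3 = (3, 6, 5, 6, 3, 1)
p-restricted factor λ_4 = (3, 5, 5, 5, 2, 5)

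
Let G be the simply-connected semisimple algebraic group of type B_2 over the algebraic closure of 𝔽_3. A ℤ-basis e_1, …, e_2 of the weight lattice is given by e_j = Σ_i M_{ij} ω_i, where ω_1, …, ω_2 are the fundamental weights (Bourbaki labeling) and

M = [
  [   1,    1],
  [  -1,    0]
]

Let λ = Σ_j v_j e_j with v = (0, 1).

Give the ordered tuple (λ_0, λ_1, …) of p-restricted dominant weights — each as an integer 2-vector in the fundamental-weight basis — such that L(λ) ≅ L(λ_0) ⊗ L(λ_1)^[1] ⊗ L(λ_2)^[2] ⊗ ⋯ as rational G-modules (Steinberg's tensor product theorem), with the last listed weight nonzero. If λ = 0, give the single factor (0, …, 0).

((1, 0),)

In the fundamental-weight basis, λ has coordinates c = M·v (v = (0, 1)):
  c_1 = (1)·(0) + (1)·(1) = 1
  c_2 = (-1)·(0) + (0)·(1) = 0
Writing each c_i in base p = 3:
  c_1 = 1 = 1·3^0
  c_2 = 0
Factor λ_0 = (1, 0)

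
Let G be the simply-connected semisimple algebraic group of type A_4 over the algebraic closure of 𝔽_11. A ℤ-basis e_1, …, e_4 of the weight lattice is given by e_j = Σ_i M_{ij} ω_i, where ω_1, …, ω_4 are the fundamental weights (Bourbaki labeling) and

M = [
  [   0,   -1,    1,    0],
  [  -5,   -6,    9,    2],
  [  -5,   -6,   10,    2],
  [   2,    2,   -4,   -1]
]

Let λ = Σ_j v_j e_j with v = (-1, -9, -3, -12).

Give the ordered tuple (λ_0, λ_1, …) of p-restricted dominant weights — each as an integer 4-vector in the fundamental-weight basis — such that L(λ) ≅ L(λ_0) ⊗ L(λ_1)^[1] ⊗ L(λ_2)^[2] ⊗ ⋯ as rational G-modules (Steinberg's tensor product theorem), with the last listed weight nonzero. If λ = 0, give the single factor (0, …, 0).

((6, 8, 5, 4),)

Converting to the ω-basis (c_i = row i of M dotted with v = (-1, -9, -3, -12)):
  c_1 = 0*-1 + -1*-9 + 1*-3 + 0*-12 = 6
  c_2 = -5*-1 + -6*-9 + 9*-3 + 2*-12 = 8
  c_3 = -5*-1 + -6*-9 + 10*-3 + 2*-12 = 5
  c_4 = 2*-1 + 2*-9 + -4*-3 + -1*-12 = 4
Writing each c_i in base p = 11:
  c_1 = 6 = 6·11^0
  c_2 = 8 = 8·11^0
  c_3 = 5 = 5·11^0
  c_4 = 4 = 4·11^0
λ_0 = (6, 8, 5, 4)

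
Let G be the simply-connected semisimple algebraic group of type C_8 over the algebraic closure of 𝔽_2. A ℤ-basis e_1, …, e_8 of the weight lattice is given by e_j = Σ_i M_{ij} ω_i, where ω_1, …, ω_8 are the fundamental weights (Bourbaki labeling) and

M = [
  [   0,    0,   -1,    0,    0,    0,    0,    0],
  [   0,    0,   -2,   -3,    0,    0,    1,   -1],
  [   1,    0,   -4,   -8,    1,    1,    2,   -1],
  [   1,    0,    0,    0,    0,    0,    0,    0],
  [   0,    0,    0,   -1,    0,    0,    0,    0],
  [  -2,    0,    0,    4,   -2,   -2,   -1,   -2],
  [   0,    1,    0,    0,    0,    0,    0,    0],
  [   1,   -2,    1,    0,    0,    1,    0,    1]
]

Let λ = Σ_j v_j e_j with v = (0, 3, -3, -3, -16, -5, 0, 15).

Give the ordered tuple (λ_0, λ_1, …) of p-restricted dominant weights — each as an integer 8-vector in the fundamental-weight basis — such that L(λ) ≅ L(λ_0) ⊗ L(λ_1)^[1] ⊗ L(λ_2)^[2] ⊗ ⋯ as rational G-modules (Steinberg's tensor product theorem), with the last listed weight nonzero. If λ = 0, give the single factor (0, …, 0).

Compute c_i = Σ_j M_{ij} v_j with v = (0, 3, -3, -3, -16, -5, 0, 15):
  c_1 = 0*0 + 0*3 + -1*-3 + 0*-3 + 0*-16 + 0*-5 + 0*0 + 0*15 = 3
  c_2 = 0*0 + 0*3 + -2*-3 + -3*-3 + 0*-16 + 0*-5 + 1*0 + -1*15 = 0
  c_3 = 1*0 + 0*3 + -4*-3 + -8*-3 + 1*-16 + 1*-5 + 2*0 + -1*15 = 0
  c_4 = 1*0 + 0*3 + 0*-3 + 0*-3 + 0*-16 + 0*-5 + 0*0 + 0*15 = 0
  c_5 = 0*0 + 0*3 + 0*-3 + -1*-3 + 0*-16 + 0*-5 + 0*0 + 0*15 = 3
  c_6 = -2*0 + 0*3 + 0*-3 + 4*-3 + -2*-16 + -2*-5 + -1*0 + -2*15 = 0
  c_7 = 0*0 + 1*3 + 0*-3 + 0*-3 + 0*-16 + 0*-5 + 0*0 + 0*15 = 3
  c_8 = 1*0 + -2*3 + 1*-3 + 0*-3 + 0*-16 + 1*-5 + 0*0 + 1*15 = 1
p = 2; digits c_i = Σ_j d_{ij}·2^j, 0 ≤ d_{ij} < 2:
  c_1 = 3 = 1·2^0 + 1·2^1
  c_2 = 0
  c_3 = 0
  c_4 = 0
  c_5 = 3 = 1·2^0 + 1·2^1
  c_6 = 0
  c_7 = 3 = 1·2^0 + 1·2^1
  c_8 = 1 = 1·2^0
p-restricted factor λ_0 = (1, 0, 0, 0, 1, 0, 1, 1)
p-restricted factor λ_1 = (1, 0, 0, 0, 1, 0, 1, 0)

((1, 0, 0, 0, 1, 0, 1, 1), (1, 0, 0, 0, 1, 0, 1, 0))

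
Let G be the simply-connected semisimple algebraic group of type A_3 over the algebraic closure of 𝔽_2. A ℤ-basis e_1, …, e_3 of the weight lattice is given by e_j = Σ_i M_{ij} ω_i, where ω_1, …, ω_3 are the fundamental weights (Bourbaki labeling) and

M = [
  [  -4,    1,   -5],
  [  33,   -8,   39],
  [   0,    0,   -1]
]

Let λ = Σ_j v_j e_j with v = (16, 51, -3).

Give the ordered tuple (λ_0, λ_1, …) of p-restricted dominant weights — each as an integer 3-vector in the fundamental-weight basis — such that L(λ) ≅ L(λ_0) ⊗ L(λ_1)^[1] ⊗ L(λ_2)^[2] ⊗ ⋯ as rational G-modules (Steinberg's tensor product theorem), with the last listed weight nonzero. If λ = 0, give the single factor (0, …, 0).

Compute c_i = Σ_j M_{ij} v_j with v = (16, 51, -3):
  c_1 = -4*16 + 1*51 + -5*-3 = 2
  c_2 = 33*16 + -8*51 + 39*-3 = 3
  c_3 = 0*16 + 0*51 + -1*-3 = 3
Expand coordinatewise in base 2:
  c_1 = 2 = 0·2^0 + 1·2^1
  c_2 = 3 = 1·2^0 + 1·2^1
  c_3 = 3 = 1·2^0 + 1·2^1
λ_0 = (0, 1, 1)
λ_1 = (1, 1, 1)

((0, 1, 1), (1, 1, 1))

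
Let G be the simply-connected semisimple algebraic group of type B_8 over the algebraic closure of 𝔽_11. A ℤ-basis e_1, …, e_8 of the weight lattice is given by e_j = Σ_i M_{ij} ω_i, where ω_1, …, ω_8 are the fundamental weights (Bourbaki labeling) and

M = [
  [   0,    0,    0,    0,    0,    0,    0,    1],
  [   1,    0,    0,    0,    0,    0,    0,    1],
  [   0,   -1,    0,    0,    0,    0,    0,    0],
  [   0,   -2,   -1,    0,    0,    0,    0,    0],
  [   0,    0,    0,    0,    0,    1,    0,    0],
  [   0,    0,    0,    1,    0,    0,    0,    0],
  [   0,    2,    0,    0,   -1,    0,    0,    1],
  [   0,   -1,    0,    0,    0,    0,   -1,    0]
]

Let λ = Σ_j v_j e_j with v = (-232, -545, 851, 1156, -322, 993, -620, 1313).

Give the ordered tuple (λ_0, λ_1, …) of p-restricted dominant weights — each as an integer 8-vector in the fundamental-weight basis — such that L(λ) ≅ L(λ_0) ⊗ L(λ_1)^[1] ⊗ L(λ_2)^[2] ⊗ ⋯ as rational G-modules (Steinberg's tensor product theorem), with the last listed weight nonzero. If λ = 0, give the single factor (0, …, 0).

((4, 3, 6, 8, 3, 1, 6, 10), (9, 10, 5, 10, 2, 6, 5, 6), (10, 8, 4, 1, 8, 9, 4, 9))

Converting to the ω-basis (c_i = row i of M dotted with v = (-232, -545, 851, 1156, -322, 993, -620, 1313)):
  c_1 = 0*-232 + 0*-545 + 0*851 + 0*1156 + 0*-322 + 0*993 + 0*-620 + 1*1313 = 1313
  c_2 = 1*-232 + 0*-545 + 0*851 + 0*1156 + 0*-322 + 0*993 + 0*-620 + 1*1313 = 1081
  c_3 = 0*-232 + -1*-545 + 0*851 + 0*1156 + 0*-322 + 0*993 + 0*-620 + 0*1313 = 545
  c_4 = 0*-232 + -2*-545 + -1*851 + 0*1156 + 0*-322 + 0*993 + 0*-620 + 0*1313 = 239
  c_5 = 0*-232 + 0*-545 + 0*851 + 0*1156 + 0*-322 + 1*993 + 0*-620 + 0*1313 = 993
  c_6 = 0*-232 + 0*-545 + 0*851 + 1*1156 + 0*-322 + 0*993 + 0*-620 + 0*1313 = 1156
  c_7 = 0*-232 + 2*-545 + 0*851 + 0*1156 + -1*-322 + 0*993 + 0*-620 + 1*1313 = 545
  c_8 = 0*-232 + -1*-545 + 0*851 + 0*1156 + 0*-322 + 0*993 + -1*-620 + 0*1313 = 1165
Writing each c_i in base p = 11:
  c_1 = 1313 = 4·11^0 + 9·11^1 + 10·11^2
  c_2 = 1081 = 3·11^0 + 10·11^1 + 8·11^2
  c_3 = 545 = 6·11^0 + 5·11^1 + 4·11^2
  c_4 = 239 = 8·11^0 + 10·11^1 + 1·11^2
  c_5 = 993 = 3·11^0 + 2·11^1 + 8·11^2
  c_6 = 1156 = 1·11^0 + 6·11^1 + 9·11^2
  c_7 = 545 = 6·11^0 + 5·11^1 + 4·11^2
  c_8 = 1165 = 10·11^0 + 6·11^1 + 9·11^2
Factor λ_0 = (4, 3, 6, 8, 3, 1, 6, 10)
Factor λ_1 = (9, 10, 5, 10, 2, 6, 5, 6)
Factor λ_2 = (10, 8, 4, 1, 8, 9, 4, 9)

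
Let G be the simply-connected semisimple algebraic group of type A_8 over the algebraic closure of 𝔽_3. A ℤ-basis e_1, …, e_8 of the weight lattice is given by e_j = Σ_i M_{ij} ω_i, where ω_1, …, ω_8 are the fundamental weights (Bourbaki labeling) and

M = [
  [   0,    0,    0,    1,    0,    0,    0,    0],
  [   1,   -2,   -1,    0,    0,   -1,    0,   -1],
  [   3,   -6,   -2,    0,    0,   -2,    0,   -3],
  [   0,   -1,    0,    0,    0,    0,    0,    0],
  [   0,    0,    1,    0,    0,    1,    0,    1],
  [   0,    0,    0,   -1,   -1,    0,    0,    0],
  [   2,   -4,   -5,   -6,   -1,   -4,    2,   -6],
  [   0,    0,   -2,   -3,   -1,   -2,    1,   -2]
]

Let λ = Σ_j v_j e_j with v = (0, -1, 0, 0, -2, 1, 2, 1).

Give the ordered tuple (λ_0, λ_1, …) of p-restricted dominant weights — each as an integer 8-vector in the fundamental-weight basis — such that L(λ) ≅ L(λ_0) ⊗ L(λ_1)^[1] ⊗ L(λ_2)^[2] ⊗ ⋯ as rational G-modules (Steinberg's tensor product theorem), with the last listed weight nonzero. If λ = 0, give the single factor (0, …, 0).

Compute c_i = Σ_j M_{ij} v_j with v = (0, -1, 0, 0, -2, 1, 2, 1):
  c_1 = 0·0 + (0)·(-1) + 0·0 + 1·0 + (0)·(-2) + 0·1 + 0·2 + 0·1 = 0
  c_2 = 1·0 + (-2)·(-1) + (-1)·(0) + 0·0 + (0)·(-2) + (-1)·(1) + 0·2 + (-1)·(1) = 0
  c_3 = 3·0 + (-6)·(-1) + (-2)·(0) + 0·0 + (0)·(-2) + (-2)·(1) + 0·2 + (-3)·(1) = 1
  c_4 = 0·0 + (-1)·(-1) + 0·0 + 0·0 + (0)·(-2) + 0·1 + 0·2 + 0·1 = 1
  c_5 = 0·0 + (0)·(-1) + 1·0 + 0·0 + (0)·(-2) + 1·1 + 0·2 + 1·1 = 2
  c_6 = 0·0 + (0)·(-1) + 0·0 + (-1)·(0) + (-1)·(-2) + 0·1 + 0·2 + 0·1 = 2
  c_7 = 2·0 + (-4)·(-1) + (-5)·(0) + (-6)·(0) + (-1)·(-2) + (-4)·(1) + 2·2 + (-6)·(1) = 0
  c_8 = 0·0 + (0)·(-1) + (-2)·(0) + (-3)·(0) + (-1)·(-2) + (-2)·(1) + 1·2 + (-2)·(1) = 0
Base-3 expansion of each c_i:
  c_1 = 0
  c_2 = 0
  c_3 = 1 = 1·3^0
  c_4 = 1 = 1·3^0
  c_5 = 2 = 2·3^0
  c_6 = 2 = 2·3^0
  c_7 = 0
  c_8 = 0
p-restricted factor λ_0 = (0, 0, 1, 1, 2, 2, 0, 0)

((0, 0, 1, 1, 2, 2, 0, 0),)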